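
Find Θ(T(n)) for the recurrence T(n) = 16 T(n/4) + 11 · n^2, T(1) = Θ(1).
T(n) = Θ(n^2 log n)

log_4 16 = 2, and f(n) = 11 · n^2 = Θ(n^(log_4 16)). This is Case 2 of the master theorem: T(n) = Θ(f(n) · log n) = Θ(n^2 log n).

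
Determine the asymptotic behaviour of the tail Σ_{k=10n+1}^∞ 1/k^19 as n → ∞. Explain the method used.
Σ_{k>10n} 1/k^19 ~ 1/(18 · (10n)^18)

Compare to the integral: ∫_{10n}^∞ x^(−19) dx = [−x^(−18)/18]_{10n}^∞ = 1/((19−1)·(10n)^18). Euler-Maclaurin then gives
  Σ_{k>10n} 1/k^19 = ∫_{10n}^∞ dx/x^19 − 1/(2·(10n)^19) + O(1/(10n)^20).
(Equivalently this is ζ(19) − Σ_{k≤10n} 1/k^19.)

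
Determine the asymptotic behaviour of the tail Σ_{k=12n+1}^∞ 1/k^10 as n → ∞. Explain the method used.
Σ_{k>12n} 1/k^10 ~ 1/(9 · (12n)^9)

Compare to the integral: ∫_{12n}^∞ x^(−10) dx = [−x^(−9)/9]_{12n}^∞ = 1/((10−1)·(12n)^9). Euler-Maclaurin then gives
  Σ_{k>12n} 1/k^10 = ∫_{12n}^∞ dx/x^10 − 1/(2·(12n)^10) + O(1/(12n)^11).
(Equivalently this is ζ(10) − Σ_{k≤12n} 1/k^10.)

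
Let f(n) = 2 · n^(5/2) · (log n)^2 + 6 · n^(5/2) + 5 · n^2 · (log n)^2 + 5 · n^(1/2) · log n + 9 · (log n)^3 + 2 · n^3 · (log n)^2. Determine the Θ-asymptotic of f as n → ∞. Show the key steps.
f(n) ∈ Θ(n^3 · (log n)^2)

Compare the terms by growth order. For large n, n^a · (log n)^b dominates n^a' · (log n)^b' iff a > a', or (a = a' and b > b'). Ranking the 6 terms shows the dominant one is 2 · n^3 · (log n)^2. Hence f(n) ∈ Θ(n^3 · (log n)^2).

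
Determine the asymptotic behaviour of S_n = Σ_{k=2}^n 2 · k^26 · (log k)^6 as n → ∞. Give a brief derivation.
S_n ~ 2 · n^27 · (log n)^6 / 27

By integral comparison, S_n = ∫_1^n 2 · x^26 · (log x)^6 dx + O(n^26 · (log n)^6). For the integral, the leading term of ∫_1^n x^26 (log x)^6 dx is n^27/27 · (log n)^6 (by repeated integration by parts; each step lowers the log-exponent and produces a relatively O(1/log n) correction). Hence S_n ~ 2 · n^27 · (log n)^6 / 27.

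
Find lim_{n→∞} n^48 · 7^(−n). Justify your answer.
lim = 0

Exponentials with base > 1 dominate every fixed polynomial: for any fixed c, n^c / 7^n → 0 as n → ∞ (e.g. by the ratio test, or by writing 7^n = e^(n ln 7) and noting e^(n ln 7) / n^c → ∞). Hence n^48 · 7^(−n) = n^48 / 7^n → 0.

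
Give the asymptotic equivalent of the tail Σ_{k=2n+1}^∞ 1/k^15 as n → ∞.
Σ_{k>2n} 1/k^15 ~ 1/(14 · (2n)^14)

Compare to the integral: ∫_{2n}^∞ x^(−15) dx = [−x^(−14)/14]_{2n}^∞ = 1/((15−1)·(2n)^14). Euler-Maclaurin then gives
  Σ_{k>2n} 1/k^15 = ∫_{2n}^∞ dx/x^15 − 1/(2·(2n)^15) + O(1/(2n)^16).
(Equivalently this is ζ(15) − Σ_{k≤2n} 1/k^15.)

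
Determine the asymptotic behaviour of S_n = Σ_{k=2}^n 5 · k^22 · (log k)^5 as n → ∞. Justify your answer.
S_n ~ 5 · n^23 · (log n)^5 / 23

By integral comparison, S_n = ∫_1^n 5 · x^22 · (log x)^5 dx + O(n^22 · (log n)^5). For the integral, the leading term of ∫_1^n x^22 (log x)^5 dx is n^23/23 · (log n)^5 (by repeated integration by parts; each step lowers the log-exponent and produces a relatively O(1/log n) correction). Hence S_n ~ 5 · n^23 · (log n)^5 / 23.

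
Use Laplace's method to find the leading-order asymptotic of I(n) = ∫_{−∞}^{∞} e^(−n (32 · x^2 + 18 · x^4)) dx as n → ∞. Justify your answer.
I(n) ~ sqrt(π/(32n))

φ(x) = 32 · x^2 + 18 · x^4 has its unique global minimum at x* = 0 (since φ'(x) = 64x + 72x^3 = 0 only at x = 0 for real x with both coefficients positive, and φ → ∞ as |x| → ∞). At x* = 0, φ(0) = 0 and φ''(0) = 64. Laplace's method then gives
  I(n) ~ sqrt(2π / (n · φ''(0))) · e^(−n φ(0)) = sqrt(2π / (64n)) = sqrt(π/(32n)).
The 18 · x^4 term contributes only at subleading order (an O(1/n) relative correction).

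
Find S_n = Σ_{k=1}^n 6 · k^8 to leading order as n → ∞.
S_n ~ 2 · n^9 / 3

By integral comparison (Euler-Maclaurin), Σ_{k=1}^n 6 · k^8 = 6 · ∫_0^n x^8 dx + O(n^8) = 6 · n^9/9 = 2 · n^9 / 3 + O(n^8). (Equivalently, Faulhaber's formula gives the same leading term.)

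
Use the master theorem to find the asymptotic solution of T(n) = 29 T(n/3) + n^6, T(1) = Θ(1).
T(n) = Θ(n^6)

log_3 29 ≈ 3.065. f(n) = n^6 dominates n^(log_3 29) since 6 > 3.065, and the regularity condition a·f(n/b) = 29·(n/3)^6 = (29/729)·n^6 ≤ c·f(n) holds with c = 29/729 ≈ 0.0398 < 1. So this is Case 3: T(n) = Θ(f(n)) = Θ(n^6).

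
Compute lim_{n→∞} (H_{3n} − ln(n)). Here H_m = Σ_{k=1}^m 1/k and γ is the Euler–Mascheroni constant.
lim = ln 3 + γ

By Euler-Maclaurin, H_m = ln m + γ + O(1/m). So
  H_{3n} − ln(n) = ln(3n) + γ − ln(n) + O(1/n)
                       = ln(3/1) + γ + O(1/n).
Hence the limit is ln(3/1) + γ.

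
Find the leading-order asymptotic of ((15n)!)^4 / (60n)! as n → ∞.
((15n)!)^4/(60n)! ~ ((2π·15n)^(3/2) / 2) · 4^(−4·15n)  →  0

Write N = 15n. Stirling: N! ~ sqrt(2π N)(N/e)^N and (4N)! ~ sqrt(2π·4N)·(4N/e)^(4N).
  (N!)^4/(4N)! ~ (2π N)^(4/2) (N/e)^(4N) / [sqrt(2π·4N) (4N/e)^(4N)]
     = (2π N)^(4/2) / sqrt(2π·4N) · (N/(4N))^(4N)
     = (2π N)^((4−1)/2) / 2 · 4^(−4N).
Since 4^4 > 1, the factor 4^(−4N) decays exponentially, so the ratio → 0. Substituting N = 15n gives the stated form.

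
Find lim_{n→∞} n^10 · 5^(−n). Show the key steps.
lim = 0

Exponentials with base > 1 dominate every fixed polynomial: for any fixed c, n^c / 5^n → 0 as n → ∞ (e.g. by the ratio test, or by writing 5^n = e^(n ln 5) and noting e^(n ln 5) / n^c → ∞). Hence n^10 · 5^(−n) = n^10 / 5^n → 0.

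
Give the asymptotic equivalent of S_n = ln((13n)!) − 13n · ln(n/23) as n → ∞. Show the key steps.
S_n ~ 13n · (ln 299 − 1) + O(ln n)

Stirling: ln((13n)!) = 13n ln(13n) − 13n + O(ln n).
  S_n = 13n ln(13n) − 13n − 13n ln(n/23) + O(ln n)
      = 13n ln(13n) − 13n ln n + 13n ln 23 − 13n + O(ln n)
      = 13n ln 13 + 13n ln 23 − 13n + O(ln n)
      = 13n (ln 299 − 1) + O(ln n).
Numerically ln(299) − 1 ≈ 4.7004.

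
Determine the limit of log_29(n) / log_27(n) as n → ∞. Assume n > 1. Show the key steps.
lim = ln(27) / ln(29) = log_29(27)

Change of base: log_29(n) = ln n / ln 29 and log_27(n) = ln n / ln 27. The ratio is (ln n / ln 29) · (ln 27 / ln n) = ln 27 / ln 29, a constant independent of n. So the limit is ln 27 / ln 29 = log_29(27).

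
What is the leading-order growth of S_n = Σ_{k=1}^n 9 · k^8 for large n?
S_n ~ n^9

By integral comparison (Euler-Maclaurin), Σ_{k=1}^n 9 · k^8 = 9 · ∫_0^n x^8 dx + O(n^8) = 9 · n^9/9 = n^9 + O(n^8). (Equivalently, Faulhaber's formula gives the same leading term.)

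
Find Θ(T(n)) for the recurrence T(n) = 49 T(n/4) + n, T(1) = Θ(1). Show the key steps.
T(n) = Θ(n^(log_4 49))

Master theorem: compare f(n) = n to n^(log_4 49) where log_4 49 ≈ 2.807. Since 1 < log_4 49, we have f(n) = O(n^(log_4 49 − ε)) for some ε > 0 — Case 1. Hence T(n) = Θ(n^(log_4 49)).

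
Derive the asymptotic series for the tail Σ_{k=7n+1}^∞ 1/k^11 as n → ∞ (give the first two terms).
Σ_{k>7n} 1/k^11 = 1/(10 · (7n)^10) − 1/(2 · (7n)^11) + O(1/(7n)^12)

Compare to the integral: ∫_{7n}^∞ x^(−11) dx = [−x^(−10)/10]_{7n}^∞ = 1/((11−1)·(7n)^10). The Euler-Maclaurin correction adds −f(7n)/2 = −1/(2·(7n)^11). Euler-Maclaurin then gives
  Σ_{k>7n} 1/k^11 = ∫_{7n}^∞ dx/x^11 − 1/(2·(7n)^11) + O(1/(7n)^12).
(Equivalently this is ζ(11) − Σ_{k≤7n} 1/k^11.)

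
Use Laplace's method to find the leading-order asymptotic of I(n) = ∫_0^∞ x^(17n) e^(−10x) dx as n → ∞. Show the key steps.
I(n) ~ (sqrt(2π·17n) / 10) · (17n/(10e))^(17n)

Write the integrand as exp(17n ln x − 10x) and set f(x) = 17n ln x − 10x. Then f'(x) = 17n/x − 10 = 0 at x* = 17n/10, and f''(x*) = −17n/x*^2 = −10^2/(17n). Laplace's method (interior maximum) gives
  I(n) ~ e^(f(x*)) · sqrt(2π / |f''(x*)|)
        = exp(17n ln(17n/10) − 17n) · sqrt(2π · 17n / 10^2)
        = (17n/10)^(17n) e^(−17n) · sqrt(2π·17n) / 10
        = (sqrt(2π·17n) / 10) · (17n/(10e))^(17n).
This matches Γ(17n+1)/10^(17n+1) with Stirling applied to Γ.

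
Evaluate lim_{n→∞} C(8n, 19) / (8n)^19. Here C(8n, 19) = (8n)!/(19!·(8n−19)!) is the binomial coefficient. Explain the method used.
lim = 1/19! = 1/121645100408832000

With N = 8n → ∞: C(N, 19) / N^19 = [N(N−1)…(N−18)] / (19! · N^19) = (1/19!) · 1 · (1 − 1/(8n)) · … · (1 − 18/(8n)). Each factor → 1 as N → ∞, so the limit is 1/19! = 1/121645100408832000.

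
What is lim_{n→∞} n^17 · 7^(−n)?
lim = 0

Exponentials with base > 1 dominate every fixed polynomial: for any fixed c, n^c / 7^n → 0 as n → ∞ (e.g. by the ratio test, or by writing 7^n = e^(n ln 7) and noting e^(n ln 7) / n^c → ∞). Hence n^17 · 7^(−n) = n^17 / 7^n → 0.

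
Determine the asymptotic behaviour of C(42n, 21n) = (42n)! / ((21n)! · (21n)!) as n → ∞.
C(42n, 21n) ~ (4)^(21n) · sqrt(1/(π·21n))

Write N = 21n. Apply Stirling to each factorial:
  (2N)! ~ sqrt(2π·2N) · (2N/e)^(2N),
  N! ~ sqrt(2π N) · (N/e)^N,
  (1N)! ~ sqrt(2π·1N) · (1N/e)^(1N).
The exponential factors combine to (2N)^(2N) / (N^N · (1N)^(1N)) = 2^(2N)/1^(1N) = (2^2/1^1)^N = (4)^N.
The square-root prefactors combine to sqrt(2π·2N) / (sqrt(2π N)·sqrt(2π·1N)) = sqrt(2 / (2π·1·N)) = sqrt(1/(π·21n)).
Substituting N = 21n: C(42n, 21n) ~ (4)^(21n) · sqrt(1/(π·21n)).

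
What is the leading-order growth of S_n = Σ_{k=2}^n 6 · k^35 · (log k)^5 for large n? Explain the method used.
S_n ~ n^36 · (log n)^5 / 6

By integral comparison, S_n = ∫_1^n 6 · x^35 · (log x)^5 dx + O(n^35 · (log n)^5). For the integral, the leading term of ∫_1^n x^35 (log x)^5 dx is n^36/36 · (log n)^5 (by repeated integration by parts; each step lowers the log-exponent and produces a relatively O(1/log n) correction). Hence S_n ~ n^36 · (log n)^5 / 6.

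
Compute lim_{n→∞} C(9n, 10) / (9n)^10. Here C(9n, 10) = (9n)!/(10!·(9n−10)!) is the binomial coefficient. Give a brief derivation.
lim = 1/10! = 1/3628800

With N = 9n → ∞: C(N, 10) / N^10 = [N(N−1)…(N−9)] / (10! · N^10) = (1/10!) · 1 · (1 − 1/(9n)) · … · (1 − 9/(9n)). Each factor → 1 as N → ∞, so the limit is 1/10! = 1/3628800.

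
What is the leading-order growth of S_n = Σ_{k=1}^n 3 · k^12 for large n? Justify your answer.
S_n ~ 3 · n^13 / 13

By integral comparison (Euler-Maclaurin), Σ_{k=1}^n 3 · k^12 = 3 · ∫_0^n x^12 dx + O(n^12) = 3 · n^13/13 + O(n^12). (Equivalently, Faulhaber's formula gives the same leading term.)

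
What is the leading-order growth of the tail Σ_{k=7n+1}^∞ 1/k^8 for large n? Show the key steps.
Σ_{k>7n} 1/k^8 ~ 1/(7 · (7n)^7)

Compare to the integral: ∫_{7n}^∞ x^(−8) dx = [−x^(−7)/7]_{7n}^∞ = 1/((8−1)·(7n)^7). Euler-Maclaurin then gives
  Σ_{k>7n} 1/k^8 = ∫_{7n}^∞ dx/x^8 − 1/(2·(7n)^8) + O(1/(7n)^9).
(Equivalently this is ζ(8) − Σ_{k≤7n} 1/k^8.)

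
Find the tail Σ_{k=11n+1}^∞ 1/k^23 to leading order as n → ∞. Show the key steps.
Σ_{k>11n} 1/k^23 ~ 1/(22 · (11n)^22)

Compare to the integral: ∫_{11n}^∞ x^(−23) dx = [−x^(−22)/22]_{11n}^∞ = 1/((23−1)·(11n)^22). Euler-Maclaurin then gives
  Σ_{k>11n} 1/k^23 = ∫_{11n}^∞ dx/x^23 − 1/(2·(11n)^23) + O(1/(11n)^24).
(Equivalently this is ζ(23) − Σ_{k≤11n} 1/k^23.)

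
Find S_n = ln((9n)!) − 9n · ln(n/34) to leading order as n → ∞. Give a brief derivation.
S_n ~ 9n · (ln 306 − 1) + O(ln n)

Stirling: ln((9n)!) = 9n ln(9n) − 9n + O(ln n).
  S_n = 9n ln(9n) − 9n − 9n ln(n/34) + O(ln n)
      = 9n ln(9n) − 9n ln n + 9n ln 34 − 9n + O(ln n)
      = 9n ln 9 + 9n ln 34 − 9n + O(ln n)
      = 9n (ln 306 − 1) + O(ln n).
Numerically ln(306) − 1 ≈ 4.7236.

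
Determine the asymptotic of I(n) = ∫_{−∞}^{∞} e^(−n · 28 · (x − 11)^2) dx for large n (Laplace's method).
I(n) = sqrt(π/(28n))

Here φ(x) = 28 · (x − 11)^2 has its unique minimum at x* = 11 with φ(x*) = 0 and φ''(x*) = 56. Laplace's method gives
  I(n) ~ e^(−n φ(x*)) · sqrt(2π / (n · φ''(x*))) = sqrt(2π / (56n)) = sqrt(π/(28n)).
This is exact: substituting u = (x − 11)·sqrt(28n) gives I(n) = (1/sqrt(28n)) ∫_{−∞}^{∞} e^(−u^2) du = sqrt(π/(28n)).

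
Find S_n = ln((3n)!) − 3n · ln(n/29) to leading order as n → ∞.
S_n ~ 3n · (ln 87 − 1) + O(ln n)

Stirling: ln((3n)!) = 3n ln(3n) − 3n + O(ln n).
  S_n = 3n ln(3n) − 3n − 3n ln(n/29) + O(ln n)
      = 3n ln(3n) − 3n ln n + 3n ln 29 − 3n + O(ln n)
      = 3n ln 3 + 3n ln 29 − 3n + O(ln n)
      = 3n (ln 87 − 1) + O(ln n).
Numerically ln(87) − 1 ≈ 3.4659.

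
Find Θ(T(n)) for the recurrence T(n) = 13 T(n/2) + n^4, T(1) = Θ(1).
T(n) = Θ(n^4)

log_2 13 ≈ 3.700. f(n) = n^4 dominates n^(log_2 13) since 4 > 3.700, and the regularity condition a·f(n/b) = 13·(n/2)^4 = (13/16)·n^4 ≤ c·f(n) holds with c = 13/16 ≈ 0.812 < 1. So this is Case 3: T(n) = Θ(f(n)) = Θ(n^4).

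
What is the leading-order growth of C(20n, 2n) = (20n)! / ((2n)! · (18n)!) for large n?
C(20n, 2n) ~ (10000000000/387420489)^(2n) · sqrt(5/(9π·2n))

Write N = 2n. Apply Stirling to each factorial:
  (10N)! ~ sqrt(2π·10N) · (10N/e)^(10N),
  N! ~ sqrt(2π N) · (N/e)^N,
  (9N)! ~ sqrt(2π·9N) · (9N/e)^(9N).
The exponential factors combine to (10N)^(10N) / (N^N · (9N)^(9N)) = 10^(10N)/9^(9N) = (10^10/9^9)^N = (10000000000/387420489)^N.
The square-root prefactors combine to sqrt(2π·10N) / (sqrt(2π N)·sqrt(2π·9N)) = sqrt(10 / (2π·9·N)) = sqrt(5/(9π·2n)).
Substituting N = 2n: C(20n, 2n) ~ (10000000000/387420489)^(2n) · sqrt(5/(9π·2n)).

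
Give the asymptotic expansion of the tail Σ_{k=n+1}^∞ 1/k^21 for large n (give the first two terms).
Σ_{k>n} 1/k^21 = 1/(20 · n^20) − 1/(2 · n^21) + O(1/n^22)

Compare to the integral: ∫_{n}^∞ x^(−21) dx = [−x^(−20)/20]_{n}^∞ = 1/((21−1)·n^20). The Euler-Maclaurin correction adds −f(n)/2 = −1/(2·n^21). Euler-Maclaurin then gives
  Σ_{k>n} 1/k^21 = ∫_{n}^∞ dx/x^21 − 1/(2·n^21) + O(1/n^22).
(Equivalently this is ζ(21) − Σ_{k≤n} 1/k^21.)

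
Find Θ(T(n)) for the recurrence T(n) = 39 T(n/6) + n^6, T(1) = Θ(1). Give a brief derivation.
T(n) = Θ(n^6)

log_6 39 ≈ 2.045. f(n) = n^6 dominates n^(log_6 39) since 6 > 2.045, and the regularity condition a·f(n/b) = 39·(n/6)^6 = (39/46656)·n^6 ≤ c·f(n) holds with c = 39/46656 ≈ 0.000836 < 1. So this is Case 3: T(n) = Θ(f(n)) = Θ(n^6).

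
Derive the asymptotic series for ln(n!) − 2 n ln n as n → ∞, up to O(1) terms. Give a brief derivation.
ln(n!) − 2 n ln n = −n ln n − n + (1/2) ln(2π n) + O(1/n)

Stirling: ln((n)!) = n ln(n) − n + (1/2) ln(2π·n) + O(1/n).
Here n ln(n) = n ln n.
Subtract 2n ln n: leading term is (1 − 2) n ln n = −n ln n. The next term is −n. Then the (1/2) ln(2π·n) correction.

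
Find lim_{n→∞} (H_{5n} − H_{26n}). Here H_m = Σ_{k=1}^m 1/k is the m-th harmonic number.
lim = ln(5/26)

Euler-Maclaurin gives H_m = ln m + γ + 1/(2m) + O(1/m^2). The γ and O(1/m) terms cancel in the difference:
  H_{5n} − H_{26n} = ln(5n) − ln(26n) + O(1/n) = ln(5/26) + O(1/n).
Hence the limit is ln(5/26).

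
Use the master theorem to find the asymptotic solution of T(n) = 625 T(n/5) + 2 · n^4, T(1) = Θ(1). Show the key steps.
T(n) = Θ(n^4 log n)

log_5 625 = 4, and f(n) = 2 · n^4 = Θ(n^(log_5 625)). This is Case 2 of the master theorem: T(n) = Θ(f(n) · log n) = Θ(n^4 log n).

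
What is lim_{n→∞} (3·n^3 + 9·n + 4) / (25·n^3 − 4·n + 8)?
lim = 3/25

For large n the leading n^3 terms dominate both numerator and denominator. Dividing top and bottom by n^3, every other term tends to 0, leaving 3/25.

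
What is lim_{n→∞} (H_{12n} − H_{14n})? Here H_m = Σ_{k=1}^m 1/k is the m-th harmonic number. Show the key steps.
lim = ln(12/14) = ln(6/7)

Euler-Maclaurin gives H_m = ln m + γ + 1/(2m) + O(1/m^2). The γ and O(1/m) terms cancel in the difference:
  H_{12n} − H_{14n} = ln(12n) − ln(14n) + O(1/n) = ln(12/14) + O(1/n).
Hence the limit is ln(12/14) = ln(6/7).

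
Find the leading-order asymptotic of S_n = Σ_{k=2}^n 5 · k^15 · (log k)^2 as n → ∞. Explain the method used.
S_n ~ 5 · n^16 · (log n)^2 / 16

By integral comparison, S_n = ∫_1^n 5 · x^15 · (log x)^2 dx + O(n^15 · (log n)^2). For the integral, the leading term of ∫_1^n x^15 (log x)^2 dx is n^16/16 · (log n)^2 (by repeated integration by parts; each step lowers the log-exponent and produces a relatively O(1/log n) correction). Hence S_n ~ 5 · n^16 · (log n)^2 / 16.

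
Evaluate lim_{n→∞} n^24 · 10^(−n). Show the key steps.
lim = 0

Exponentials with base > 1 dominate every fixed polynomial: for any fixed c, n^c / 10^n → 0 as n → ∞ (e.g. by the ratio test, or by writing 10^n = e^(n ln 10) and noting e^(n ln 10) / n^c → ∞). Hence n^24 · 10^(−n) = n^24 / 10^n → 0.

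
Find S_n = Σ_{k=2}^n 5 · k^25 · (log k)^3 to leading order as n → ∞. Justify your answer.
S_n ~ 5 · n^26 · (log n)^3 / 26

By integral comparison, S_n = ∫_1^n 5 · x^25 · (log x)^3 dx + O(n^25 · (log n)^3). For the integral, the leading term of ∫_1^n x^25 (log x)^3 dx is n^26/26 · (log n)^3 (by repeated integration by parts; each step lowers the log-exponent and produces a relatively O(1/log n) correction). Hence S_n ~ 5 · n^26 · (log n)^3 / 26.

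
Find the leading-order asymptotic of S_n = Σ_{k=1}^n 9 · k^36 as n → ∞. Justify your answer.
S_n ~ 9 · n^37 / 37

By integral comparison (Euler-Maclaurin), Σ_{k=1}^n 9 · k^36 = 9 · ∫_0^n x^36 dx + O(n^36) = 9 · n^37/37 + O(n^36). (Equivalently, Faulhaber's formula gives the same leading term.)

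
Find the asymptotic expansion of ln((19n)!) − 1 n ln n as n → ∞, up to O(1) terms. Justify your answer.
ln((19n)!) − 1 n ln n = 18 n ln n + 19(ln 19 − 1) n + (1/2) ln(2π·19n) + O(1/n)

Stirling: ln((19n)!) = 19n ln(19n) − 19n + (1/2) ln(2π·19n) + O(1/n).
Expand 19n ln(19n) = 19n (ln n + ln 19) = 19n ln n + 19n ln 19.
Subtract 1n ln n: leading term is (19 − 1) n ln n = 18 n ln n. The next term is 19n ln 19 − 19n = 19(ln 19 − 1) n. Then the (1/2) ln(2π·19n) correction.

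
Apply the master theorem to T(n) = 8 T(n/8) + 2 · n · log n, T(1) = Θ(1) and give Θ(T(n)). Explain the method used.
T(n) = Θ(n · (log n)^2)

Here log_8 8 = 1 and f(n) = 2 · n · log n = Θ(n^(log_8 8) · (log n)^1). This is the extended Case 2 of the master theorem (f matches the critical exponent up to log factors), giving T(n) = Θ(n^(log_8 8) · (log n)^(1+1)) = Θ(n · (log n)^2).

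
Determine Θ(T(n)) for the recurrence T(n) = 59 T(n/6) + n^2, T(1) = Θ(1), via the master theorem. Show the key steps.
T(n) = Θ(n^(log_6 59))

Master theorem: compare f(n) = n^2 to n^(log_6 59) where log_6 59 ≈ 2.276. Since 2 < log_6 59, we have f(n) = O(n^(log_6 59 − ε)) for some ε > 0 — Case 1. Hence T(n) = Θ(n^(log_6 59)).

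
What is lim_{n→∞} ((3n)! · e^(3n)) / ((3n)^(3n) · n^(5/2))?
lim = 0

Stirling: (3n)! ~ sqrt(2π·3n) · (3n/e)^(3n). Hence
  (3n)! · e^(3n) / (3n)^(3n) ~ sqrt(2π·3n).
Dividing by n^(5/2): sqrt(2π·3n) / n^(5/2) = sqrt(2π·3) · n^((1−5)/2), so the expression behaves like sqrt(2π·3) · n^((1−5)/2) → 0.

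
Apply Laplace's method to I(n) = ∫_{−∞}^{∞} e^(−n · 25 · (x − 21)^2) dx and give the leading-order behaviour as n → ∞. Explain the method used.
I(n) = sqrt(π/(25n))

Here φ(x) = 25 · (x − 21)^2 has its unique minimum at x* = 21 with φ(x*) = 0 and φ''(x*) = 50. Laplace's method gives
  I(n) ~ e^(−n φ(x*)) · sqrt(2π / (n · φ''(x*))) = sqrt(2π / (50n)) = sqrt(π/(25n)).
This is exact: substituting u = (x − 21)·sqrt(25n) gives I(n) = (1/sqrt(25n)) ∫_{−∞}^{∞} e^(−u^2) du = sqrt(π/(25n)).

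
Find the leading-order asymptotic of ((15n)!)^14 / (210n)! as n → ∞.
((15n)!)^14/(210n)! ~ ((2π·15n)^(13/2) / sqrt(14)) · 14^(−14·15n)  →  0

Write N = 15n. Stirling: N! ~ sqrt(2π N)(N/e)^N and (14N)! ~ sqrt(2π·14N)·(14N/e)^(14N).
  (N!)^14/(14N)! ~ (2π N)^(14/2) (N/e)^(14N) / [sqrt(2π·14N) (14N/e)^(14N)]
     = (2π N)^(14/2) / sqrt(2π·14N) · (N/(14N))^(14N)
     = (2π N)^((14−1)/2) / sqrt(14) · 14^(−14N).
Since 14^14 > 1, the factor 14^(−14N) decays exponentially, so the ratio → 0. Substituting N = 15n gives the stated form.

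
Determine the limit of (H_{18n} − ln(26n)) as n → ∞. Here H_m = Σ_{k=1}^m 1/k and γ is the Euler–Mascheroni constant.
lim = ln(9/13) + γ

By Euler-Maclaurin, H_m = ln m + γ + O(1/m). So
  H_{18n} − ln(26n) = ln(18n) + γ − ln(26n) + O(1/n)
                       = ln(18/26) + γ + O(1/n).
Hence the limit is ln(18/26) + γ (= ln(9/13)).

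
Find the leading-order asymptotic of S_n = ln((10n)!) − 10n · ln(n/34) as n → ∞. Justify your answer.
S_n ~ 10n · (ln 340 − 1) + O(ln n)

Stirling: ln((10n)!) = 10n ln(10n) − 10n + O(ln n).
  S_n = 10n ln(10n) − 10n − 10n ln(n/34) + O(ln n)
      = 10n ln(10n) − 10n ln n + 10n ln 34 − 10n + O(ln n)
      = 10n ln 10 + 10n ln 34 − 10n + O(ln n)
      = 10n (ln 340 − 1) + O(ln n).
Numerically ln(340) − 1 ≈ 4.8289.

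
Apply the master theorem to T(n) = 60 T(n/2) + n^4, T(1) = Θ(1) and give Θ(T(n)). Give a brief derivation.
T(n) = Θ(n^(log_2 60))

Master theorem: compare f(n) = n^4 to n^(log_2 60) where log_2 60 ≈ 5.907. Since 4 < log_2 60, we have f(n) = O(n^(log_2 60 − ε)) for some ε > 0 — Case 1. Hence T(n) = Θ(n^(log_2 60)).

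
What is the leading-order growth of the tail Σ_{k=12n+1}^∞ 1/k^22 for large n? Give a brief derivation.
Σ_{k>12n} 1/k^22 ~ 1/(21 · (12n)^21)

Compare to the integral: ∫_{12n}^∞ x^(−22) dx = [−x^(−21)/21]_{12n}^∞ = 1/((22−1)·(12n)^21). Euler-Maclaurin then gives
  Σ_{k>12n} 1/k^22 = ∫_{12n}^∞ dx/x^22 − 1/(2·(12n)^22) + O(1/(12n)^23).
(Equivalently this is ζ(22) − Σ_{k≤12n} 1/k^22.)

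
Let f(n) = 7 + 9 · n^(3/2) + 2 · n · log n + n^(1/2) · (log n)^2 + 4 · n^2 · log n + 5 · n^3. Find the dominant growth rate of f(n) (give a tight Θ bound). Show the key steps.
f(n) ∈ Θ(n^3)

Compare the terms by growth order. For large n, n^a · (log n)^b dominates n^a' · (log n)^b' iff a > a', or (a = a' and b > b'). Ranking the 6 terms shows the dominant one is 5 · n^3. Hence f(n) ∈ Θ(n^3).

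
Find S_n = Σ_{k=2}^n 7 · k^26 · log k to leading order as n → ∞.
S_n ~ 7 · n^27 log n / 27 − 7 · n^27 / 729

By integral comparison, S_n = ∫_1^n 7 · x^26 · log x dx + O(n^26 · log n). For the integral, ∫ x^26 log x dx = n^27 log n / 27 − n^27/729 (integration by parts). Hence S_n ~ 7 · n^27 log n / 27 − 7 · n^27 / 729.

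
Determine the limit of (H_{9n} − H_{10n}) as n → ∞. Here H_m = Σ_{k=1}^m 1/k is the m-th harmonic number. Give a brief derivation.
lim = ln(9/10)

Euler-Maclaurin gives H_m = ln m + γ + 1/(2m) + O(1/m^2). The γ and O(1/m) terms cancel in the difference:
  H_{9n} − H_{10n} = ln(9n) − ln(10n) + O(1/n) = ln(9/10) + O(1/n).
Hence the limit is ln(9/10).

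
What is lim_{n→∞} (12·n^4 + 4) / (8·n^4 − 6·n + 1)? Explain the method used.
lim = 12/8 = 3/2

For large n the leading n^4 terms dominate both numerator and denominator. Dividing top and bottom by n^4, every other term tends to 0, leaving 12/8 = 3/2.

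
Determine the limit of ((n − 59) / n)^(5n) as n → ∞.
lim = e^(−295)

Rewrite as (1 − 59/n)^(5n). By the standard limit (1 + x/n)^n → e^x, we have (1 − 59/n)^n → e^(−59), and raising to the 5th power gives e^(−295).
More precisely, ln[(1 − 59/n)^(5n)] = 5n · ln(1 − 59/n) = 5n · (-59/n + O(1/n^2)) = -295 + O(1/n) → -295.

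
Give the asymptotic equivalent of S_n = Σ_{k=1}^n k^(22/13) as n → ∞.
S_n ~ (13/35) · n^(35/13)

Integral comparison: Σ_{k=1}^n k^(22/13) = ∫_0^n x^(22/13) dx + O(n^(22/13)). The integral is n^(1 + 22/13) / (1 + 22/13) = n^((22+13)/13) / ((22+13)/13) = (13/35) · n^(35/13).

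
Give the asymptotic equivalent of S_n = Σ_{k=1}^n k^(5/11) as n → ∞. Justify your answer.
S_n ~ (11/16) · n^(16/11)

Integral comparison: Σ_{k=1}^n k^(5/11) = ∫_0^n x^(5/11) dx + O(n^(5/11)). The integral is n^(1 + 5/11) / (1 + 5/11) = n^((5+11)/11) / ((5+11)/11) = (11/16) · n^(16/11).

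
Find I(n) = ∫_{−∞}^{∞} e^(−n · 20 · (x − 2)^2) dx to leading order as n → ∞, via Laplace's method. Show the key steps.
I(n) = sqrt(π/(20n))

Here φ(x) = 20 · (x − 2)^2 has its unique minimum at x* = 2 with φ(x*) = 0 and φ''(x*) = 40. Laplace's method gives
  I(n) ~ e^(−n φ(x*)) · sqrt(2π / (n · φ''(x*))) = sqrt(2π / (40n)) = sqrt(π/(20n)).
This is exact: substituting u = (x − 2)·sqrt(20n) gives I(n) = (1/sqrt(20n)) ∫_{−∞}^{∞} e^(−u^2) du = sqrt(π/(20n)).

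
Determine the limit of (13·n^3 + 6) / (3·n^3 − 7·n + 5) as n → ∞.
lim = 13/3

For large n the leading n^3 terms dominate both numerator and denominator. Dividing top and bottom by n^3, every other term tends to 0, leaving 13/3.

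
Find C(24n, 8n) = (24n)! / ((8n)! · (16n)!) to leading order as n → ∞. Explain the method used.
C(24n, 8n) ~ (27/4)^(8n) · sqrt(3/(4π·8n))

Write N = 8n. Apply Stirling to each factorial:
  (3N)! ~ sqrt(2π·3N) · (3N/e)^(3N),
  N! ~ sqrt(2π N) · (N/e)^N,
  (2N)! ~ sqrt(2π·2N) · (2N/e)^(2N).
The exponential factors combine to (3N)^(3N) / (N^N · (2N)^(2N)) = 3^(3N)/2^(2N) = (3^3/2^2)^N = (27/4)^N.
The square-root prefactors combine to sqrt(2π·3N) / (sqrt(2π N)·sqrt(2π·2N)) = sqrt(3 / (2π·2·N)) = sqrt(3/(4π·8n)).
Substituting N = 8n: C(24n, 8n) ~ (27/4)^(8n) · sqrt(3/(4π·8n)).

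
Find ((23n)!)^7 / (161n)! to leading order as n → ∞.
((23n)!)^7/(161n)! ~ ((2π·23n)^(6/2) / sqrt(7)) · 7^(−7·23n)  →  0

Write N = 23n. Stirling: N! ~ sqrt(2π N)(N/e)^N and (7N)! ~ sqrt(2π·7N)·(7N/e)^(7N).
  (N!)^7/(7N)! ~ (2π N)^(7/2) (N/e)^(7N) / [sqrt(2π·7N) (7N/e)^(7N)]
     = (2π N)^(7/2) / sqrt(2π·7N) · (N/(7N))^(7N)
     = (2π N)^((7−1)/2) / sqrt(7) · 7^(−7N).
Since 7^7 > 1, the factor 7^(−7N) decays exponentially, so the ratio → 0. Substituting N = 23n gives the stated form.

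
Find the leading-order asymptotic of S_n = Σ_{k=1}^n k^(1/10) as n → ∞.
S_n ~ (10/11) · n^(11/10)

Integral comparison: Σ_{k=1}^n k^(1/10) = ∫_0^n x^(1/10) dx + O(n^(1/10)). The integral is n^(1 + 1/10) / (1 + 1/10) = n^((1+10)/10) / ((1+10)/10) = (10/11) · n^(11/10).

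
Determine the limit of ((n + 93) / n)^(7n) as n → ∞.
lim = e^651

Rewrite as (1 + 93/n)^(7n). By the standard limit (1 + x/n)^n → e^x, we have (1 + 93/n)^n → e^93, and raising to the 7th power gives e^651.
More precisely, ln[(1 + 93/n)^(7n)] = 7n · ln(1 + 93/n) = 7n · (93/n + O(1/n^2)) = 651 + O(1/n) → 651.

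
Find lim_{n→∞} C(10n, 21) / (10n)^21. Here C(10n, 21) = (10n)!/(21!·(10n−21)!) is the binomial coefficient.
lim = 1/21! = 1/51090942171709440000

With N = 10n → ∞: C(N, 21) / N^21 = [N(N−1)…(N−20)] / (21! · N^21) = (1/21!) · 1 · (1 − 1/(10n)) · … · (1 − 20/(10n)). Each factor → 1 as N → ∞, so the limit is 1/21! = 1/51090942171709440000.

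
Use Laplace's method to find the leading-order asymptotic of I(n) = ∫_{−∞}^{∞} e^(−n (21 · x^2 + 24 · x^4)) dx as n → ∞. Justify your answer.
I(n) ~ sqrt(π/(21n))

φ(x) = 21 · x^2 + 24 · x^4 has its unique global minimum at x* = 0 (since φ'(x) = 42x + 96x^3 = 0 only at x = 0 for real x with both coefficients positive, and φ → ∞ as |x| → ∞). At x* = 0, φ(0) = 0 and φ''(0) = 42. Laplace's method then gives
  I(n) ~ sqrt(2π / (n · φ''(0))) · e^(−n φ(0)) = sqrt(2π / (42n)) = sqrt(π/(21n)).
The 24 · x^4 term contributes only at subleading order (an O(1/n) relative correction).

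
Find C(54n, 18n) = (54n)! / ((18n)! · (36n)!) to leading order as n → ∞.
C(54n, 18n) ~ (27/4)^(18n) · sqrt(3/(4π·18n))

Write N = 18n. Apply Stirling to each factorial:
  (3N)! ~ sqrt(2π·3N) · (3N/e)^(3N),
  N! ~ sqrt(2π N) · (N/e)^N,
  (2N)! ~ sqrt(2π·2N) · (2N/e)^(2N).
The exponential factors combine to (3N)^(3N) / (N^N · (2N)^(2N)) = 3^(3N)/2^(2N) = (3^3/2^2)^N = (27/4)^N.
The square-root prefactors combine to sqrt(2π·3N) / (sqrt(2π N)·sqrt(2π·2N)) = sqrt(3 / (2π·2·N)) = sqrt(3/(4π·18n)).
Substituting N = 18n: C(54n, 18n) ~ (27/4)^(18n) · sqrt(3/(4π·18n)).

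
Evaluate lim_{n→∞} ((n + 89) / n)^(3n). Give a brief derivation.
lim = e^267

Rewrite as (1 + 89/n)^(3n). By the standard limit (1 + x/n)^n → e^x, we have (1 + 89/n)^n → e^89, and raising to the 3rd power gives e^267.
More precisely, ln[(1 + 89/n)^(3n)] = 3n · ln(1 + 89/n) = 3n · (89/n + O(1/n^2)) = 267 + O(1/n) → 267.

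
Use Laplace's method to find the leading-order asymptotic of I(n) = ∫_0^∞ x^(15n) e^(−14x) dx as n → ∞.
I(n) ~ (sqrt(2π·15n) / 14) · (15n/(14e))^(15n)

Write the integrand as exp(15n ln x − 14x) and set f(x) = 15n ln x − 14x. Then f'(x) = 15n/x − 14 = 0 at x* = 15n/14, and f''(x*) = −15n/x*^2 = −14^2/(15n). Laplace's method (interior maximum) gives
  I(n) ~ e^(f(x*)) · sqrt(2π / |f''(x*)|)
        = exp(15n ln(15n/14) − 15n) · sqrt(2π · 15n / 14^2)
        = (15n/14)^(15n) e^(−15n) · sqrt(2π·15n) / 14
        = (sqrt(2π·15n) / 14) · (15n/(14e))^(15n).
This matches Γ(15n+1)/14^(15n+1) with Stirling applied to Γ.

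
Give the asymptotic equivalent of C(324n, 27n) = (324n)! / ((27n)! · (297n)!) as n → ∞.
C(324n, 27n) ~ (8916100448256/285311670611)^(27n) · sqrt(6/(11π·27n))

Write N = 27n. Apply Stirling to each factorial:
  (12N)! ~ sqrt(2π·12N) · (12N/e)^(12N),
  N! ~ sqrt(2π N) · (N/e)^N,
  (11N)! ~ sqrt(2π·11N) · (11N/e)^(11N).
The exponential factors combine to (12N)^(12N) / (N^N · (11N)^(11N)) = 12^(12N)/11^(11N) = (12^12/11^11)^N = (8916100448256/285311670611)^N.
The square-root prefactors combine to sqrt(2π·12N) / (sqrt(2π N)·sqrt(2π·11N)) = sqrt(12 / (2π·11·N)) = sqrt(6/(11π·27n)).
Substituting N = 27n: C(324n, 27n) ~ (8916100448256/285311670611)^(27n) · sqrt(6/(11π·27n)).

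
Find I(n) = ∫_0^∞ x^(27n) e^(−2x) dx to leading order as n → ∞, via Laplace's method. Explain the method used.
I(n) ~ (sqrt(2π·27n) / 2) · (27n/(2e))^(27n)

Write the integrand as exp(27n ln x − 2x) and set f(x) = 27n ln x − 2x. Then f'(x) = 27n/x − 2 = 0 at x* = 27n/2, and f''(x*) = −27n/x*^2 = −2^2/(27n). Laplace's method (interior maximum) gives
  I(n) ~ e^(f(x*)) · sqrt(2π / |f''(x*)|)
        = exp(27n ln(27n/2) − 27n) · sqrt(2π · 27n / 2^2)
        = (27n/2)^(27n) e^(−27n) · sqrt(2π·27n) / 2
        = (sqrt(2π·27n) / 2) · (27n/(2e))^(27n).
This matches Γ(27n+1)/2^(27n+1) with Stirling applied to Γ.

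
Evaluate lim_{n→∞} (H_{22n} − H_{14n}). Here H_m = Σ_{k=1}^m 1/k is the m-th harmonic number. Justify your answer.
lim = ln(22/14) = ln(11/7)

Euler-Maclaurin gives H_m = ln m + γ + 1/(2m) + O(1/m^2). The γ and O(1/m) terms cancel in the difference:
  H_{22n} − H_{14n} = ln(22n) − ln(14n) + O(1/n) = ln(22/14) + O(1/n).
Hence the limit is ln(22/14) = ln(11/7).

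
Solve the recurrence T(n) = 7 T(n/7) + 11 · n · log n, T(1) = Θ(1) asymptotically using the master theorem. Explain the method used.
T(n) = Θ(n · (log n)^2)

Here log_7 7 = 1 and f(n) = 11 · n · log n = Θ(n^(log_7 7) · (log n)^1). This is the extended Case 2 of the master theorem (f matches the critical exponent up to log factors), giving T(n) = Θ(n^(log_7 7) · (log n)^(1+1)) = Θ(n · (log n)^2).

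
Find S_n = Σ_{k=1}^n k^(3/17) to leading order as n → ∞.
S_n ~ (17/20) · n^(20/17)

Integral comparison: Σ_{k=1}^n k^(3/17) = ∫_0^n x^(3/17) dx + O(n^(3/17)). The integral is n^(1 + 3/17) / (1 + 3/17) = n^((3+17)/17) / ((3+17)/17) = (17/20) · n^(20/17).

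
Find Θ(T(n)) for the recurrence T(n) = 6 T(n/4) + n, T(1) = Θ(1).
T(n) = Θ(n^(log_4 6))

Master theorem: compare f(n) = n to n^(log_4 6) where log_4 6 ≈ 1.292. Since 1 < log_4 6, we have f(n) = O(n^(log_4 6 − ε)) for some ε > 0 — Case 1. Hence T(n) = Θ(n^(log_4 6)).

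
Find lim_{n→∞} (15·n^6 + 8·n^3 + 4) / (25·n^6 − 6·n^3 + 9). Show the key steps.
lim = 15/25 = 3/5

For large n the leading n^6 terms dominate both numerator and denominator. Dividing top and bottom by n^6, every other term tends to 0, leaving 15/25 = 3/5.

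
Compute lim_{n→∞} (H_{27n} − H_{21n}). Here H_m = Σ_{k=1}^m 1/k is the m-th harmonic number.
lim = ln(27/21) = ln(9/7)

Euler-Maclaurin gives H_m = ln m + γ + 1/(2m) + O(1/m^2). The γ and O(1/m) terms cancel in the difference:
  H_{27n} − H_{21n} = ln(27n) − ln(21n) + O(1/n) = ln(27/21) + O(1/n).
Hence the limit is ln(27/21) = ln(9/7).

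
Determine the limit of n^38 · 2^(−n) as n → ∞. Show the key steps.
lim = 0

Exponentials with base > 1 dominate every fixed polynomial: for any fixed c, n^c / 2^n → 0 as n → ∞ (e.g. by the ratio test, or by writing 2^n = e^(n ln 2) and noting e^(n ln 2) / n^c → ∞). Hence n^38 · 2^(−n) = n^38 / 2^n → 0.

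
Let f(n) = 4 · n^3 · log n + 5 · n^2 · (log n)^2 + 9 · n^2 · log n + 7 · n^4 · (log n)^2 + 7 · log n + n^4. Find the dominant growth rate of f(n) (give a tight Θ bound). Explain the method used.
f(n) ∈ Θ(n^4 · (log n)^2)

Compare the terms by growth order. For large n, n^a · (log n)^b dominates n^a' · (log n)^b' iff a > a', or (a = a' and b > b'). Ranking the 6 terms shows the dominant one is 7 · n^4 · (log n)^2. Hence f(n) ∈ Θ(n^4 · (log n)^2).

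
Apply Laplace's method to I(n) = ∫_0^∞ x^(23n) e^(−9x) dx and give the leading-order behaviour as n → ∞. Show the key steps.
I(n) ~ (sqrt(2π·23n) / 9) · (23n/(9e))^(23n)

Write the integrand as exp(23n ln x − 9x) and set f(x) = 23n ln x − 9x. Then f'(x) = 23n/x − 9 = 0 at x* = 23n/9, and f''(x*) = −23n/x*^2 = −9^2/(23n). Laplace's method (interior maximum) gives
  I(n) ~ e^(f(x*)) · sqrt(2π / |f''(x*)|)
        = exp(23n ln(23n/9) − 23n) · sqrt(2π · 23n / 9^2)
        = (23n/9)^(23n) e^(−23n) · sqrt(2π·23n) / 9
        = (sqrt(2π·23n) / 9) · (23n/(9e))^(23n).
This matches Γ(23n+1)/9^(23n+1) with Stirling applied to Γ.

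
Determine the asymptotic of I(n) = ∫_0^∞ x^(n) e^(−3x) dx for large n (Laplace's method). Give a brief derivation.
I(n) ~ (sqrt(2π·n) / 3) · (n/(3e))^(n)

Write the integrand as exp(n ln x − 3x) and set f(x) = n ln x − 3x. Then f'(x) = n/x − 3 = 0 at x* = n/3, and f''(x*) = −n/x*^2 = −3^2/(n). Laplace's method (interior maximum) gives
  I(n) ~ e^(f(x*)) · sqrt(2π / |f''(x*)|)
        = exp(n ln(n/3) − n) · sqrt(2π · n / 3^2)
        = (n/3)^(n) e^(−n) · sqrt(2π·n) / 3
        = (sqrt(2π·n) / 3) · (n/(3e))^(n).
This matches Γ(n+1)/3^(n+1) with Stirling applied to Γ.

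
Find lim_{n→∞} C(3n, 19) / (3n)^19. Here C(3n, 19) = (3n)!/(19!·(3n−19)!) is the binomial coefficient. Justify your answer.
lim = 1/19! = 1/121645100408832000

With N = 3n → ∞: C(N, 19) / N^19 = [N(N−1)…(N−18)] / (19! · N^19) = (1/19!) · 1 · (1 − 1/(3n)) · … · (1 − 18/(3n)). Each factor → 1 as N → ∞, so the limit is 1/19! = 1/121645100408832000.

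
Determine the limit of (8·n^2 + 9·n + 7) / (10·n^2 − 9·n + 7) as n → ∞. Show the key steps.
lim = 8/10 = 4/5

For large n the leading n^2 terms dominate both numerator and denominator. Dividing top and bottom by n^2, every other term tends to 0, leaving 8/10 = 4/5.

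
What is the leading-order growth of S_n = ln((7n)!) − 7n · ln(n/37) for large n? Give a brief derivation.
S_n ~ 7n · (ln 259 − 1) + O(ln n)

Stirling: ln((7n)!) = 7n ln(7n) − 7n + O(ln n).
  S_n = 7n ln(7n) − 7n − 7n ln(n/37) + O(ln n)
      = 7n ln(7n) − 7n ln n + 7n ln 37 − 7n + O(ln n)
      = 7n ln 7 + 7n ln 37 − 7n + O(ln n)
      = 7n (ln 259 − 1) + O(ln n).
Numerically ln(259) − 1 ≈ 4.5568.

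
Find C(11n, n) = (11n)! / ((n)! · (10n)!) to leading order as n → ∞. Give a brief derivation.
C(11n, n) ~ (285311670611/10000000000)^(n) · sqrt(11/(20π·n))

Write N = n. Apply Stirling to each factorial:
  (11N)! ~ sqrt(2π·11N) · (11N/e)^(11N),
  N! ~ sqrt(2π N) · (N/e)^N,
  (10N)! ~ sqrt(2π·10N) · (10N/e)^(10N).
The exponential factors combine to (11N)^(11N) / (N^N · (10N)^(10N)) = 11^(11N)/10^(10N) = (11^11/10^10)^N = (285311670611/10000000000)^N.
The square-root prefactors combine to sqrt(2π·11N) / (sqrt(2π N)·sqrt(2π·10N)) = sqrt(11 / (2π·10·N)) = sqrt(11/(20π·n)).
Substituting N = n: C(11n, n) ~ (285311670611/10000000000)^(n) · sqrt(11/(20π·n)).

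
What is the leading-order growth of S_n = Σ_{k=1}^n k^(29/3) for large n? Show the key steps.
S_n ~ (3/32) · n^(32/3)

Integral comparison: Σ_{k=1}^n k^(29/3) = ∫_0^n x^(29/3) dx + O(n^(29/3)). The integral is n^(1 + 29/3) / (1 + 29/3) = n^((29+3)/3) / ((29+3)/3) = (3/32) · n^(32/3).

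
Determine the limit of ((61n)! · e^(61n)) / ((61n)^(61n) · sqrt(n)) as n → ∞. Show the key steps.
lim = sqrt(2π·61)

Stirling: (61n)! ~ sqrt(2π·61n) · (61n/e)^(61n). Hence
  (61n)! · e^(61n) / (61n)^(61n) ~ sqrt(2π·61n).
Dividing by sqrt(n): sqrt(2π·61n) / sqrt(n) = sqrt(2π·61) · n^((1−1)/2), so the limit is sqrt(2π·61).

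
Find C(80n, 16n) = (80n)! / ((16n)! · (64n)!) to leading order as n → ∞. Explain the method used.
C(80n, 16n) ~ (3125/256)^(16n) · sqrt(5/(8π·16n))

Write N = 16n. Apply Stirling to each factorial:
  (5N)! ~ sqrt(2π·5N) · (5N/e)^(5N),
  N! ~ sqrt(2π N) · (N/e)^N,
  (4N)! ~ sqrt(2π·4N) · (4N/e)^(4N).
The exponential factors combine to (5N)^(5N) / (N^N · (4N)^(4N)) = 5^(5N)/4^(4N) = (5^5/4^4)^N = (3125/256)^N.
The square-root prefactors combine to sqrt(2π·5N) / (sqrt(2π N)·sqrt(2π·4N)) = sqrt(5 / (2π·4·N)) = sqrt(5/(8π·16n)).
Substituting N = 16n: C(80n, 16n) ~ (3125/256)^(16n) · sqrt(5/(8π·16n)).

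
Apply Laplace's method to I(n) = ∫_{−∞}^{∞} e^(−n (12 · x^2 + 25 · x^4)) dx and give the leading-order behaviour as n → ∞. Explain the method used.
I(n) ~ sqrt(π/(12n))

φ(x) = 12 · x^2 + 25 · x^4 has its unique global minimum at x* = 0 (since φ'(x) = 24x + 100x^3 = 0 only at x = 0 for real x with both coefficients positive, and φ → ∞ as |x| → ∞). At x* = 0, φ(0) = 0 and φ''(0) = 24. Laplace's method then gives
  I(n) ~ sqrt(2π / (n · φ''(0))) · e^(−n φ(0)) = sqrt(2π / (24n)) = sqrt(π/(12n)).
The 25 · x^4 term contributes only at subleading order (an O(1/n) relative correction).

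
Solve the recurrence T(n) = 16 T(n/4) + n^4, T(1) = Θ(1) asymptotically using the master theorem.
T(n) = Θ(n^4)

log_4 16 ≈ 2.000. f(n) = n^4 dominates n^(log_4 16) since 4 > 2.000, and the regularity condition a·f(n/b) = 16·(n/4)^4 = (16/256)·n^4 ≤ c·f(n) holds with c = 16/256 ≈ 0.0625 < 1. So this is Case 3: T(n) = Θ(f(n)) = Θ(n^4).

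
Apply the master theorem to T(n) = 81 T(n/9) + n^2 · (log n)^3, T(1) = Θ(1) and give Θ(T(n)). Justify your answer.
T(n) = Θ(n^2 · (log n)^4)

Here log_9 81 = 2 and f(n) = n^2 · (log n)^3 = Θ(n^(log_9 81) · (log n)^3). This is the extended Case 2 of the master theorem (f matches the critical exponent up to log factors), giving T(n) = Θ(n^(log_9 81) · (log n)^(3+1)) = Θ(n^2 · (log n)^4).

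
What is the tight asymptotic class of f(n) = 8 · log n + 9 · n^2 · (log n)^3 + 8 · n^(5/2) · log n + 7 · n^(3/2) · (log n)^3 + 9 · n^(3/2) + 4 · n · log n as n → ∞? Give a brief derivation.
f(n) ∈ Θ(n^(5/2) · log n)

Compare the terms by growth order. For large n, n^a · (log n)^b dominates n^a' · (log n)^b' iff a > a', or (a = a' and b > b'). Ranking the 6 terms shows the dominant one is 8 · n^(5/2) · log n. Hence f(n) ∈ Θ(n^(5/2) · log n).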